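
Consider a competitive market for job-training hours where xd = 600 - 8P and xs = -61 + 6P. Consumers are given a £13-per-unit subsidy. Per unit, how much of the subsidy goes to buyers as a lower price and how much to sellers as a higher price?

Buyers gain 39/7 per unit; sellers gain 52/7 per unit

Pre-subsidy: 600 - 8P = -61 + 6P gives P* = 661/14, x* = 1556/7.
With the rebate, buyers effectively pay Pb = Ps − 13, where Ps is the price sellers receive.
Demand in terms of Ps becomes xd = 600 − 8(Ps − 13) = 704 - 8Ps. Setting this equal to supply: 704 - 8Ps = -61 + 6Ps, so Ps = 765/14.
Buyers pay Pb = 765/14 − 13 = 583/14; x' = -61 + 6·(765/14) = 1868/7.
Buyers' price falls by P* − Pb = 661/14 − 583/14 = 39/7; sellers' price rises by Ps − P* = 765/14 − 661/14 = 52/7.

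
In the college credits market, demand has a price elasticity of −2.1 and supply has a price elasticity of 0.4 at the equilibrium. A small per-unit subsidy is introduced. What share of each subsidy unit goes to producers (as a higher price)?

For a small subsidy around the equilibrium, the benefit split depends on the relative slopes, which at a point are proportional to the elasticities.
Buyer share = εs/(εs + |εd|) = 0.4/(0.4 + 2.1) = 0.16; seller share = |εd|/(εs + |εd|) = 0.84.
So producers capture 0.84 of the subsidy.

Producer share = 0.84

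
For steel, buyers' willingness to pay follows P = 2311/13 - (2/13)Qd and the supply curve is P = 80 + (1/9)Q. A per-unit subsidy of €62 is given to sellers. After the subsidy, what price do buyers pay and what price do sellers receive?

Buyers pay €85; sellers receive €147

Pre-subsidy: 2311/13 - (2/13)Q = 80 + (1/9)Q gives Q* = 369 and P* = 121.
With the subsidy, sellers receive Ps = Pb + 62 for each unit, where Pb is the price buyers pay.
On the curves, Pb = 2311/13 - (2/13)Q and Ps = 80 + (1/9)Q; the wedge Ps − Pb = 62 gives 80 + (1/9)Q − (2311/13 - (2/13)Q) = 62, so Q' = 603.
Then Pb = 2311/13 − (2/13)·603 = 85 and Ps = 80 + (1/9)·603 = 147.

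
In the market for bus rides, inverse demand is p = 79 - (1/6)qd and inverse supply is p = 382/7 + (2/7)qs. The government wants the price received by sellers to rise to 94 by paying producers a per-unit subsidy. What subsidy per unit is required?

At a seller price of 94, quantity supplied is -191 + 3.5·94 = 138.
Buyers absorb 138 only when they pay pb = 79 − (1/6)·138 = 56.
s = ps − pb = 94 − 56 = 38.

Required subsidy s = 38 per unit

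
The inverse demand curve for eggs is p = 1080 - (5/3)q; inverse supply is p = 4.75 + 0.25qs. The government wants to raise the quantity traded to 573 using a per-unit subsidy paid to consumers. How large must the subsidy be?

At q = 573, from the demand curve buyers pay pb = 1080 − (5/3)·573 = 125; from the supply curve sellers need ps = 4.75 + 0.25·573 = 148.
The subsidy must fill the gap: s = ps − pb = 148 − 125 = 23.

Required subsidy s = 23 per unit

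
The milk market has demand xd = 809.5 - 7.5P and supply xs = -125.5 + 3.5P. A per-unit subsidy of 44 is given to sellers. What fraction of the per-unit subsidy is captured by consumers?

Pre-subsidy: 809.5 - 7.5P = -125.5 + 3.5P gives P* = 85, x* = 172.
With the subsidy, sellers receive Ps = Pb + 44 for each unit, where Pb is the price buyers pay.
Supply in terms of Pb becomes xs = -125.5 + 3.5(Pb + 44) = 28.5 + 3.5Pb. Setting this equal to demand: 809.5 - 7.5Pb = 28.5 + 3.5Pb, so Pb = 71.
Sellers receive Ps = 71 + 44 = 115; x' = 809.5 − 7.5·71 = 277.
Buyers' price falls by P* − Pb = 85 − 71 = 14; sellers' price rises by Ps − P* = 115 − 85 = 30.
So consumers capture 14/44 = 7/22 of each unit of subsidy.

Consumer share = 7/22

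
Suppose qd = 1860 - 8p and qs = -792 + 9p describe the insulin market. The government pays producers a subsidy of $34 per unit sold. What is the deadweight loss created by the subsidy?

Pre-subsidy: 1860 - 8p = -792 + 9p gives p* = 156, q* = 612.
With the subsidy, sellers receive ps = pb + 34 for each unit, where pb is the price buyers pay.
Supply in terms of pb becomes qs = -792 + 9(pb + 34) = -486 + 9pb. Setting this equal to demand: 1860 - 8pb = -486 + 9pb, so pb = 138.
Sellers receive ps = 138 + 34 = 172; q' = 1860 − 8·138 = 756.
The subsidy expands output by 756 − 612 = 144 past the efficient level; on those units the gap between marginal cost and willingness to pay runs from 0 up to 34.
DWL = ½ × 34 × 144 = 2448.

Deadweight loss = $2448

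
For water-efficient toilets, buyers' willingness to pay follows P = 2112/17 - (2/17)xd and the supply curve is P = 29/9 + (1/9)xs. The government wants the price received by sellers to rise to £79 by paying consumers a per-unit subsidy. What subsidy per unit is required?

At a seller price of 79, quantity supplied is -29 + 9·79 = 682.
Buyers absorb 682 only when they pay Pb = 2112/17 − (2/17)·682 = 44.
s = Ps − Pb = 79 − 44 = 35.

Required subsidy s = £35 per unit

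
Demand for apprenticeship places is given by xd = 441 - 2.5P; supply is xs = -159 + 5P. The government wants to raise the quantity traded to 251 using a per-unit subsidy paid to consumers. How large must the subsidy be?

Required subsidy s = 6 per unit

At x = 251, invert demand for the buyer price: Pb = (441 − 251)/2.5 = 76; invert supply for the seller price: Ps = (251 − (-159))/5 = 82.
The subsidy must fill the gap: s = Ps − Pb = 82 − 76 = 6.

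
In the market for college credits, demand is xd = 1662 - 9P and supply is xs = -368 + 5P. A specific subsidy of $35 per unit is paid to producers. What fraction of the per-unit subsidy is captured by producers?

Producer share = 9/14

Pre-subsidy: 1662 - 9P = -368 + 5P gives P* = 145, x* = 357.
With the subsidy, sellers receive Ps = Pb + 35 for each unit, where Pb is the price buyers pay.
Supply in terms of Pb becomes xs = -368 + 5(Pb + 35) = -193 + 5Pb. Setting this equal to demand: 1662 - 9Pb = -193 + 5Pb, so Pb = 132.5.
Sellers receive Ps = 132.5 + 35 = 167.5; x' = 1662 − 9·132.5 = 469.5.
Buyers' price falls by P* − Pb = 145 − 132.5 = 12.5; sellers' price rises by Ps − P* = 167.5 − 145 = 22.5.
So producers capture 22.5/35 = 9/14 of each unit of subsidy.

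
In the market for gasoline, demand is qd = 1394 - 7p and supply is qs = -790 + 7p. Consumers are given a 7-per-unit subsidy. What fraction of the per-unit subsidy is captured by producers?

Pre-subsidy: 1394 - 7p = -790 + 7p gives p* = 156, q* = 302.
With the rebate, buyers effectively pay pb = ps − 7, where ps is the price sellers receive.
Demand in terms of ps becomes qd = 1394 − 7(ps − 7) = 1443 - 7ps. Setting this equal to supply: 1443 - 7ps = -790 + 7ps, so ps = 159.5.
Buyers pay pb = 159.5 − 7 = 152.5; q' = -790 + 7·159.5 = 326.5.
Buyers' price falls by p* − pb = 156 − 152.5 = 3.5; sellers' price rises by ps − p* = 159.5 − 156 = 3.5.
So producers capture 3.5/7 = 0.5 of each unit of subsidy.

Producer share = 0.5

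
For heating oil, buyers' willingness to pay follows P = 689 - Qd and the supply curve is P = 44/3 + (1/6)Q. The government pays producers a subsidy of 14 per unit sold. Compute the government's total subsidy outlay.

Pre-subsidy: 689 - Q = 44/3 + (1/6)Q gives Q* = 578 and P* = 111.
With the subsidy, sellers receive Ps = Pb + 14 for each unit, where Pb is the price buyers pay.
On the curves, Pb = 689 - Q and Ps = 44/3 + (1/6)Q; the wedge Ps − Pb = 14 gives 44/3 + (1/6)Q − (689 - Q) = 14, so Q' = 590.
Then Pb = 689 − 1·590 = 99 and Ps = 44/3 + (1/6)·590 = 113.
Government outlay = subsidy × quantity = 14 × 590 = 8260.

Government cost = 8260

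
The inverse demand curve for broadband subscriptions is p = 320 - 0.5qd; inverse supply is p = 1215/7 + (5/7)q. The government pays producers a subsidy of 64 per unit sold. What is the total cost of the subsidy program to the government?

Government cost = 188544/17

Pre-subsidy: 320 - 0.5q = 1215/7 + (5/7)q gives q* = 2050/17 and p* = 4415/17.
With the subsidy, sellers receive ps = pb + 64 for each unit, where pb is the price buyers pay.
On the curves, pb = 320 - 0.5q and ps = 1215/7 + (5/7)q; the wedge ps − pb = 64 gives 1215/7 + (5/7)q − (320 - 0.5q) = 64, so q' = 2946/17.
Then pb = 320 − 0.5·(2946/17) = 3967/17 and ps = 1215/7 + (5/7)·(2946/17) = 5055/17.
Government outlay = subsidy × quantity = 64 × 2946/17 = 188544/17.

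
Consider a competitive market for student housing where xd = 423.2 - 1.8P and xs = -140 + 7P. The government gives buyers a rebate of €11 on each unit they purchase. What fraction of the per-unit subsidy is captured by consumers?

Consumer share = 35/44

Pre-subsidy: 423.2 - 1.8P = -140 + 7P gives P* = 64, x* = 308.
With the rebate, buyers effectively pay Pb = Ps − 11, where Ps is the price sellers receive.
Demand in terms of Ps becomes xd = 423.2 − 1.8(Ps − 11) = 443 - 1.8Ps. Setting this equal to supply: 443 - 1.8Ps = -140 + 7Ps, so Ps = 66.25.
Buyers pay Pb = 66.25 − 11 = 55.25; x' = -140 + 7·66.25 = 323.75.
Buyers' price falls by P* − Pb = 64 − 55.25 = 8.75; sellers' price rises by Ps − P* = 66.25 − 64 = 2.25.
So consumers capture 8.75/11 = 35/44 of each unit of subsidy.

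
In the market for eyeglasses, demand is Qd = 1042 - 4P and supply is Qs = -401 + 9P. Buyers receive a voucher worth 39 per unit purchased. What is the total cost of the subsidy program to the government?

Pre-subsidy: 1042 - 4P = -401 + 9P gives P* = 111, Q* = 598.
With the rebate, buyers effectively pay Pb = Ps − 39, where Ps is the price sellers receive.
Demand in terms of Ps becomes Qd = 1042 − 4(Ps − 39) = 1198 - 4Ps. Setting this equal to supply: 1198 - 4Ps = -401 + 9Ps, so Ps = 123.
Buyers pay Pb = 123 − 39 = 84; Q' = -401 + 9·123 = 706.
Government outlay = subsidy × quantity = 39 × 706 = 27534.

Government cost = 27534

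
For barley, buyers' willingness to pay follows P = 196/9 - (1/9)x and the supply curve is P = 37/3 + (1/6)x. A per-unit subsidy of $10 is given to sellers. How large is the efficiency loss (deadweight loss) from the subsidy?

Deadweight loss = $180

Pre-subsidy: 196/9 - (1/9)x = 37/3 + (1/6)x gives x* = 34 and P* = 18.
With the subsidy, sellers receive Ps = Pb + 10 for each unit, where Pb is the price buyers pay.
On the curves, Pb = 196/9 - (1/9)x and Ps = 37/3 + (1/6)x; the wedge Ps − Pb = 10 gives 37/3 + (1/6)x − (196/9 - (1/9)x) = 10, so x' = 70.
Then Pb = 196/9 − (1/9)·70 = 14 and Ps = 37/3 + (1/6)·70 = 24.
The subsidy expands output by 70 − 34 = 36 past the efficient level; on those units the gap between marginal cost and willingness to pay runs from 0 up to 10.
DWL = ½ × 10 × 36 = 180.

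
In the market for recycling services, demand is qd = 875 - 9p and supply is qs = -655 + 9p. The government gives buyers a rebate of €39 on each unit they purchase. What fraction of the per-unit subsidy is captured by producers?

Producer share = 0.5

Pre-subsidy: 875 - 9p = -655 + 9p gives p* = 85, q* = 110.
With the rebate, buyers effectively pay pb = ps − 39, where ps is the price sellers receive.
Demand in terms of ps becomes qd = 875 − 9(ps − 39) = 1226 - 9ps. Setting this equal to supply: 1226 - 9ps = -655 + 9ps, so ps = 104.5.
Buyers pay pb = 104.5 − 39 = 65.5; q' = -655 + 9·104.5 = 285.5.
Buyers' price falls by p* − pb = 85 − 65.5 = 19.5; sellers' price rises by ps − p* = 104.5 − 85 = 19.5.
So producers capture 19.5/39 = 0.5 of each unit of subsidy.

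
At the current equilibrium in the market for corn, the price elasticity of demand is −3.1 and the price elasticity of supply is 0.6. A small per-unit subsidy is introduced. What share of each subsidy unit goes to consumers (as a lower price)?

For a small subsidy around the equilibrium, the benefit split depends on the relative slopes, which at a point are proportional to the elasticities.
Buyer share = εs/(εs + |εd|) = 0.6/(0.6 + 3.1) = 6/37; seller share = |εd|/(εs + |εd|) = 31/37.

Consumer share = 6/37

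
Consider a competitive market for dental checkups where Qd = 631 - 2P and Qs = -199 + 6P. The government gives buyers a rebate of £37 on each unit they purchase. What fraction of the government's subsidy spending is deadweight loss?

DWL / government spending = 111/1916

Pre-subsidy: 631 - 2P = -199 + 6P gives P* = 103.75, Q* = 423.5.
With the rebate, buyers effectively pay Pb = Ps − 37, where Ps is the price sellers receive.
Demand in terms of Ps becomes Qd = 631 − 2(Ps − 37) = 705 - 2Ps. Setting this equal to supply: 705 - 2Ps = -199 + 6Ps, so Ps = 113.
Buyers pay Pb = 113 − 37 = 76; Q' = -199 + 6·113 = 479.
ΔCS = ½(423.5 + 479)(103.75 − 76) = 12522.1875; ΔPS = ½(423.5 + 479)(113 − 103.75) = 4174.0625.
Government spending = 37 × 479 = 17723.
DWL = ½ × 37 × (479 − 423.5) = 1026.75; fraction = 1026.75 / 17723 = 111/1916.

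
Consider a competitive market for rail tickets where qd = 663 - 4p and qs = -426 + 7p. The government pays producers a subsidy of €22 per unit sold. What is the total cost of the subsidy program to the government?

Government cost = €7106

Pre-subsidy: 663 - 4p = -426 + 7p gives p* = 99, q* = 267.
With the subsidy, sellers receive ps = pb + 22 for each unit, where pb is the price buyers pay.
Supply in terms of pb becomes qs = -426 + 7(pb + 22) = -272 + 7pb. Setting this equal to demand: 663 - 4pb = -272 + 7pb, so pb = 85.
Sellers receive ps = 85 + 22 = 107; q' = 663 − 4·85 = 323.
Government outlay = subsidy × quantity = 22 × 323 = 7106.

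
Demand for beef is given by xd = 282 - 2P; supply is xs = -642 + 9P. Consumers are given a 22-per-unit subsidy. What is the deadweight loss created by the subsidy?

Pre-subsidy: 282 - 2P = -642 + 9P gives P* = 84, x* = 114.
With the rebate, buyers effectively pay Pb = Ps − 22, where Ps is the price sellers receive.
Demand in terms of Ps becomes xd = 282 − 2(Ps − 22) = 326 - 2Ps. Setting this equal to supply: 326 - 2Ps = -642 + 9Ps, so Ps = 88.
Buyers pay Pb = 88 − 22 = 66; x' = -642 + 9·88 = 150.
The subsidy expands output by 150 − 114 = 36 past the efficient level; on those units the gap between marginal cost and willingness to pay runs from 0 up to 22.
DWL = ½ × 22 × 36 = 396.

Deadweight loss = 396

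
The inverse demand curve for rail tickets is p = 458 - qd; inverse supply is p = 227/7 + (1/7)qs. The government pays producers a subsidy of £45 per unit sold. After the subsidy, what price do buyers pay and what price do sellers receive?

Pre-subsidy: 458 - q = 227/7 + (1/7)q gives q* = 372.375 and p* = 85.625.
With the subsidy, sellers receive ps = pb + 45 for each unit, where pb is the price buyers pay.
On the curves, pb = 458 - q and ps = 227/7 + (1/7)q; the wedge ps − pb = 45 gives 227/7 + (1/7)q − (458 - q) = 45, so q' = 411.75.
Then pb = 458 − 1·411.75 = 46.25 and ps = 227/7 + (1/7)·411.75 = 91.25.

Buyers pay £46.25; sellers receive £91.25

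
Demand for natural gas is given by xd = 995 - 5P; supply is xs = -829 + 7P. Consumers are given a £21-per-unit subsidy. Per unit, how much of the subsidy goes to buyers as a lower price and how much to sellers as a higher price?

Pre-subsidy: 995 - 5P = -829 + 7P gives P* = 152, x* = 235.
With the rebate, buyers effectively pay Pb = Ps − 21, where Ps is the price sellers receive.
Demand in terms of Ps becomes xd = 995 − 5(Ps − 21) = 1100 - 5Ps. Setting this equal to supply: 1100 - 5Ps = -829 + 7Ps, so Ps = 160.75.
Buyers pay Pb = 160.75 − 21 = 139.75; x' = -829 + 7·160.75 = 296.25.
Buyers' price falls by P* − Pb = 152 − 139.75 = 12.25; sellers' price rises by Ps − P* = 160.75 − 152 = 8.75.

Buyers gain £12.25 per unit; sellers gain £8.75 per unit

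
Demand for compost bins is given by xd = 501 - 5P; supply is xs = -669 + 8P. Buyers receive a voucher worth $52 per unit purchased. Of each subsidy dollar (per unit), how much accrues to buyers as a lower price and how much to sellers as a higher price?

Pre-subsidy: 501 - 5P = -669 + 8P gives P* = 90, x* = 51.
With the rebate, buyers effectively pay Pb = Ps − 52, where Ps is the price sellers receive.
Demand in terms of Ps becomes xd = 501 − 5(Ps − 52) = 761 - 5Ps. Setting this equal to supply: 761 - 5Ps = -669 + 8Ps, so Ps = 110.
Buyers pay Pb = 110 − 52 = 58; x' = -669 + 8·110 = 211.
Buyers' price falls by P* − Pb = 90 − 58 = 32; sellers' price rises by Ps − P* = 110 − 90 = 20.

Buyers gain $32 per unit; sellers gain $20 per unit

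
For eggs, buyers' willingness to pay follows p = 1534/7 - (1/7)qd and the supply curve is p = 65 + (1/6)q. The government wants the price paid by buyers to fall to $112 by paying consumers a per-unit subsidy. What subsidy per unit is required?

At a buyer price of 112, quantity demanded is 1534 − 7·112 = 750.
Sellers supply 750 only when they receive ps = 65 + (1/6)·750 = 190.
s = ps − pb = 190 − 112 = 78.

Required subsidy s = $78 per unit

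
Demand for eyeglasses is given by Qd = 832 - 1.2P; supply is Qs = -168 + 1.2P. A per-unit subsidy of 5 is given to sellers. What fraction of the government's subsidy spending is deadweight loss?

Pre-subsidy: 832 - 1.2P = -168 + 1.2P gives P* = 1250/3, Q* = 332.
With the subsidy, sellers receive Ps = Pb + 5 for each unit, where Pb is the price buyers pay.
Supply in terms of Pb becomes Qs = -168 + 1.2(Pb + 5) = -162 + 1.2Pb. Setting this equal to demand: 832 - 1.2Pb = -162 + 1.2Pb, so Pb = 2485/6.
Sellers receive Ps = 2485/6 + 5 = 2515/6; Q' = 832 − 1.2·(2485/6) = 335.
ΔCS = ½(332 + 335)(1250/3 − 2485/6) = 833.75; ΔPS = ½(332 + 335)(2515/6 − 1250/3) = 833.75.
Government spending = 5 × 335 = 1675.
DWL = ½ × 5 × (335 − 332) = 7.5; fraction = 7.5 / 1675 = 3/670.

DWL / government spending = 3/670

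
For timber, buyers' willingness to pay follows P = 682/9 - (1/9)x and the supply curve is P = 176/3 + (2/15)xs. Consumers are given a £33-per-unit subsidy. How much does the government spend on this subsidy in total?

Pre-subsidy: 682/9 - (1/9)x = 176/3 + (2/15)x gives x* = 70 and P* = 68.
With the rebate, buyers effectively pay Pb = Ps − 33, where Ps is the price sellers receive.
On the curves, Pb = 682/9 - (1/9)x and Ps = 176/3 + (2/15)x; the wedge Ps − Pb = 33 gives 176/3 + (2/15)x − (682/9 - (1/9)x) = 33, so x' = 205.
Then Pb = 682/9 − (1/9)·205 = 53 and Ps = 176/3 + (2/15)·205 = 86.
Government outlay = subsidy × quantity = 33 × 205 = 6765.

Government cost = £6765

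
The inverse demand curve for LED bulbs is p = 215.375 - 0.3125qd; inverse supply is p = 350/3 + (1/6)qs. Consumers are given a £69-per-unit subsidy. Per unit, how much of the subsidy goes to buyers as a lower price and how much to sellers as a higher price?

Pre-subsidy: 215.375 - 0.3125q = 350/3 + (1/6)q gives q* = 206 and p* = 151.
With the rebate, buyers effectively pay pb = ps − 69, where ps is the price sellers receive.
On the curves, pb = 215.375 - 0.3125q and ps = 350/3 + (1/6)q; the wedge ps − pb = 69 gives 350/3 + (1/6)q − (215.375 - 0.3125q) = 69, so q' = 350.
Then pb = 215.375 − 0.3125·350 = 106 and ps = 350/3 + (1/6)·350 = 175.
Buyers' price falls by p* − pb = 151 − 106 = 45; sellers' price rises by ps − p* = 175 − 151 = 24.

Buyers gain £45 per unit; sellers gain £24 per unit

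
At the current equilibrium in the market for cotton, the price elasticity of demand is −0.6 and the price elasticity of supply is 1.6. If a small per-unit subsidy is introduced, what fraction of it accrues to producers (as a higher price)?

Producer share = 3/11

For a small subsidy around the equilibrium, the benefit split depends on the relative slopes, which at a point are proportional to the elasticities.
Buyer share = εs/(εs + |εd|) = 1.6/(1.6 + 0.6) = 8/11; seller share = |εd|/(εs + |εd|) = 3/11.
So producers capture 3/11 of the subsidy.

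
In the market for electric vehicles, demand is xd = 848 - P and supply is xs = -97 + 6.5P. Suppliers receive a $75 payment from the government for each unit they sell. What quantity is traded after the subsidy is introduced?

x' = 787

Pre-subsidy: 848 - P = -97 + 6.5P gives P* = 126, x* = 722.
With the subsidy, sellers receive Ps = Pb + 75 for each unit, where Pb is the price buyers pay.
Supply in terms of Pb becomes xs = -97 + 6.5(Pb + 75) = 390.5 + 6.5Pb. Setting this equal to demand: 848 - Pb = 390.5 + 6.5Pb, so Pb = 61.
Sellers receive Ps = 61 + 75 = 136; x' = 848 − 1·61 = 787.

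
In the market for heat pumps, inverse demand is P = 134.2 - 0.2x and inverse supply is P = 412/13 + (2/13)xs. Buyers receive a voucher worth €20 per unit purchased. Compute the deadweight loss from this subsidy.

Deadweight loss = 13000/23

Pre-subsidy: 134.2 - 0.2x = 412/13 + (2/13)x gives x* = 6663/23 and P* = 1754/23.
With the rebate, buyers effectively pay Pb = Ps − 20, where Ps is the price sellers receive.
On the curves, Pb = 134.2 - 0.2x and Ps = 412/13 + (2/13)x; the wedge Ps − Pb = 20 gives 412/13 + (2/13)x − (134.2 - 0.2x) = 20, so x' = 7963/23.
Then Pb = 134.2 − 0.2·(7963/23) = 1494/23 and Ps = 412/13 + (2/13)·(7963/23) = 1954/23.
The subsidy expands output by 7963/23 − 6663/23 = 1300/23 past the efficient level; on those units the gap between marginal cost and willingness to pay runs from 0 up to 20.
DWL = ½ × 20 × 1300/23 = 13000/23.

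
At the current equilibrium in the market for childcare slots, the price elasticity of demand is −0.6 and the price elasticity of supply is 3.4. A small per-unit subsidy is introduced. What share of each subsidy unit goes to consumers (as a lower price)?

For a small subsidy around the equilibrium, the benefit split depends on the relative slopes, which at a point are proportional to the elasticities.
Buyer share = εs/(εs + |εd|) = 3.4/(3.4 + 0.6) = 0.85; seller share = |εd|/(εs + |εd|) = 0.15.

Consumer share = 0.85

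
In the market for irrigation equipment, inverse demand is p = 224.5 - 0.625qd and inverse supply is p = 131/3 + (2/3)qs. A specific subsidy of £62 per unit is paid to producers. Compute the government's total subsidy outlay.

Government cost = £11656

Pre-subsidy: 224.5 - 0.625q = 131/3 + (2/3)q gives q* = 140 and p* = 137.
With the subsidy, sellers receive ps = pb + 62 for each unit, where pb is the price buyers pay.
On the curves, pb = 224.5 - 0.625q and ps = 131/3 + (2/3)q; the wedge ps − pb = 62 gives 131/3 + (2/3)q − (224.5 - 0.625q) = 62, so q' = 188.
Then pb = 224.5 − 0.625·188 = 107 and ps = 131/3 + (2/3)·188 = 169.
Government outlay = subsidy × quantity = 62 × 188 = 11656.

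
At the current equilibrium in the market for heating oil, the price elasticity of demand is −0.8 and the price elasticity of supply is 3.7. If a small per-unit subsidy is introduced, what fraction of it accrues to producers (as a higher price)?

Producer share = 8/45

For a small subsidy around the equilibrium, the benefit split depends on the relative slopes, which at a point are proportional to the elasticities.
Buyer share = εs/(εs + |εd|) = 3.7/(3.7 + 0.8) = 37/45; seller share = |εd|/(εs + |εd|) = 8/45.
So producers capture 8/45 of the subsidy.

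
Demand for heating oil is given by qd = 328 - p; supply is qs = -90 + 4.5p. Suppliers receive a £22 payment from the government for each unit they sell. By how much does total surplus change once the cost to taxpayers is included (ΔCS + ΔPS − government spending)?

Pre-subsidy: 328 - p = -90 + 4.5p gives p* = 76, q* = 252.
With the subsidy, sellers receive ps = pb + 22 for each unit, where pb is the price buyers pay.
Supply in terms of pb becomes qs = -90 + 4.5(pb + 22) = 9 + 4.5pb. Setting this equal to demand: 328 - pb = 9 + 4.5pb, so pb = 58.
Sellers receive ps = 58 + 22 = 80; q' = 328 − 1·58 = 270.
ΔCS = ½(252 + 270)(76 − 58) = 4698; ΔPS = ½(252 + 270)(80 − 76) = 1044.
Government spending = 22 × 270 = 5940.
Net change = 4698 + 1044 − 5940 = -198. The loss equals the DWL triangle ½·22·18.

Net change in total surplus = -£198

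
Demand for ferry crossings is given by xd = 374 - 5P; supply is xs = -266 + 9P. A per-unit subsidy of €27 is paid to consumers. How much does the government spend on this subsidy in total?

Pre-subsidy: 374 - 5P = -266 + 9P gives P* = 320/7, x* = 1018/7.
With the rebate, buyers effectively pay Pb = Ps − 27, where Ps is the price sellers receive.
Demand in terms of Ps becomes xd = 374 − 5(Ps − 27) = 509 - 5Ps. Setting this equal to supply: 509 - 5Ps = -266 + 9Ps, so Ps = 775/14.
Buyers pay Pb = 775/14 − 27 = 397/14; x' = -266 + 9·(775/14) = 3251/14.
Government outlay = subsidy × quantity = 27 × 3251/14 = 87777/14.

Government cost = 87777/14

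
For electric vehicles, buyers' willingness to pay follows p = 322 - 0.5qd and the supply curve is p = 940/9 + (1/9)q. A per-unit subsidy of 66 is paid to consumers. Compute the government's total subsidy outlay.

Pre-subsidy: 322 - 0.5q = 940/9 + (1/9)q gives q* = 356 and p* = 144.
With the rebate, buyers effectively pay pb = ps − 66, where ps is the price sellers receive.
On the curves, pb = 322 - 0.5q and ps = 940/9 + (1/9)q; the wedge ps − pb = 66 gives 940/9 + (1/9)q − (322 - 0.5q) = 66, so q' = 464.
Then pb = 322 − 0.5·464 = 90 and ps = 940/9 + (1/9)·464 = 156.
Government outlay = subsidy × quantity = 66 × 464 = 30624.

Government cost = 30624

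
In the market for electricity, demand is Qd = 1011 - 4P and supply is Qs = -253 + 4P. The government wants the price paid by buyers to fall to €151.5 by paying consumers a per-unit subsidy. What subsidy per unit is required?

Required subsidy s = €13 per unit

At a buyer price of 151.5, quantity demanded is 1011 − 4·151.5 = 405.
Sellers supply 405 only when they receive Ps with -253 + 4·Ps = 405, i.e. Ps = 164.5.
s = Ps − Pb = 164.5 − 151.5 = 13.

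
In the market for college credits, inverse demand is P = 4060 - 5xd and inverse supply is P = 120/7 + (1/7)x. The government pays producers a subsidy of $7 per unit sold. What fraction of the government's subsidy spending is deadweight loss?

Pre-subsidy: 4060 - 5x = 120/7 + (1/7)x gives x* = 7075/9 and P* = 1165/9.
With the subsidy, sellers receive Ps = Pb + 7 for each unit, where Pb is the price buyers pay.
On the curves, Pb = 4060 - 5x and Ps = 120/7 + (1/7)x; the wedge Ps − Pb = 7 gives 120/7 + (1/7)x − (4060 - 5x) = 7, so x' = 28349/36.
Then Pb = 4060 − 5·(28349/36) = 4415/36 and Ps = 120/7 + (1/7)·(28349/36) = 4667/36.
ΔCS = ½(7075/9 + 28349/36)(1165/9 − 4415/36) = 4626335/864; ΔPS = ½(7075/9 + 28349/36)(4667/36 − 1165/9) = 132181/864.
Government spending = 7 × 28349/36 = 198443/36.
DWL = ½ × 7 × (28349/36 − 7075/9) = 343/72; fraction = (343/72) / (198443/36) = 49/56698.

DWL / government spending = 49/56698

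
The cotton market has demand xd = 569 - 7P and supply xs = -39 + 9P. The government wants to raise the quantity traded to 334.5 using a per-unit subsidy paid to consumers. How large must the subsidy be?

At x = 334.5, invert demand for the buyer price: Pb = (569 − 334.5)/7 = 33.5; invert supply for the seller price: Ps = (334.5 − (-39))/9 = 41.5.
The subsidy must fill the gap: s = Ps − Pb = 41.5 − 33.5 = 8.

Required subsidy s = 8 per unit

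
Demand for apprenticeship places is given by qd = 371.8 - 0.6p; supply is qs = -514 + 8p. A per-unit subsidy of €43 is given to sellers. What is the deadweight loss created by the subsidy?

Pre-subsidy: 371.8 - 0.6p = -514 + 8p gives p* = 103, q* = 310.
With the subsidy, sellers receive ps = pb + 43 for each unit, where pb is the price buyers pay.
Supply in terms of pb becomes qs = -514 + 8(pb + 43) = -170 + 8pb. Setting this equal to demand: 371.8 - 0.6pb = -170 + 8pb, so pb = 63.
Sellers receive ps = 63 + 43 = 106; q' = 371.8 − 0.6·63 = 334.
The subsidy expands output by 334 − 310 = 24 past the efficient level; on those units the gap between marginal cost and willingness to pay runs from 0 up to 43.
DWL = ½ × 43 × 24 = 516.

Deadweight loss = €516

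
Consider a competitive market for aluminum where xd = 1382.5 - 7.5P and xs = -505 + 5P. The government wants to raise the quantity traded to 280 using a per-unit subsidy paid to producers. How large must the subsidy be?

At x = 280, invert demand for the buyer price: Pb = (1382.5 − 280)/7.5 = 147; invert supply for the seller price: Ps = (280 − (-505))/5 = 157.
The subsidy must fill the gap: s = Ps − Pb = 157 − 147 = 10.

Required subsidy s = 10 per unit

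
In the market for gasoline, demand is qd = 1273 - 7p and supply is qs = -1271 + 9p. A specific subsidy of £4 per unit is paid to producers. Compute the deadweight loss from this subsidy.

Pre-subsidy: 1273 - 7p = -1271 + 9p gives p* = 159, q* = 160.
With the subsidy, sellers receive ps = pb + 4 for each unit, where pb is the price buyers pay.
Supply in terms of pb becomes qs = -1271 + 9(pb + 4) = -1235 + 9pb. Setting this equal to demand: 1273 - 7pb = -1235 + 9pb, so pb = 156.75.
Sellers receive ps = 156.75 + 4 = 160.75; q' = 1273 − 7·156.75 = 175.75.
The subsidy expands output by 175.75 − 160 = 15.75 past the efficient level; on those units the gap between marginal cost and willingness to pay runs from 0 up to 4.
DWL = ½ × 4 × 15.75 = 31.5.

Deadweight loss = £31.5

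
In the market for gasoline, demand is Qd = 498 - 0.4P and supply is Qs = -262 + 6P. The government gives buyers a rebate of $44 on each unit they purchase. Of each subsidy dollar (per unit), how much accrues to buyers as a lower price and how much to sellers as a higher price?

Buyers gain $41.25 per unit; sellers gain $2.75 per unit

Pre-subsidy: 498 - 0.4P = -262 + 6P gives P* = 118.75, Q* = 450.5.
With the rebate, buyers effectively pay Pb = Ps − 44, where Ps is the price sellers receive.
Demand in terms of Ps becomes Qd = 498 − 0.4(Ps − 44) = 515.6 - 0.4Ps. Setting this equal to supply: 515.6 - 0.4Ps = -262 + 6Ps, so Ps = 121.5.
Buyers pay Pb = 121.5 − 44 = 77.5; Q' = -262 + 6·121.5 = 467.
Buyers' price falls by P* − Pb = 118.75 − 77.5 = 41.25; sellers' price rises by Ps − P* = 121.5 − 118.75 = 2.75.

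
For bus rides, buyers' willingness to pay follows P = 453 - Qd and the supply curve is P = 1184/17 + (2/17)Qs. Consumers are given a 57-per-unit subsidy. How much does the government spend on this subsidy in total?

Pre-subsidy: 453 - Q = 1184/17 + (2/17)Q gives Q* = 343 and P* = 110.
With the rebate, buyers effectively pay Pb = Ps − 57, where Ps is the price sellers receive.
On the curves, Pb = 453 - Q and Ps = 1184/17 + (2/17)Q; the wedge Ps − Pb = 57 gives 1184/17 + (2/17)Q − (453 - Q) = 57, so Q' = 394.
Then Pb = 453 − 1·394 = 59 and Ps = 1184/17 + (2/17)·394 = 116.
Government outlay = subsidy × quantity = 57 × 394 = 22458.

Government cost = 22458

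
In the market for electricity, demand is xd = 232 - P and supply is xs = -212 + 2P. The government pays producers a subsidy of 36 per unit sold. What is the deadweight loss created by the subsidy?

Deadweight loss = 432

Pre-subsidy: 232 - P = -212 + 2P gives P* = 148, x* = 84.
With the subsidy, sellers receive Ps = Pb + 36 for each unit, where Pb is the price buyers pay.
Supply in terms of Pb becomes xs = -212 + 2(Pb + 36) = -140 + 2Pb. Setting this equal to demand: 232 - Pb = -140 + 2Pb, so Pb = 124.
Sellers receive Ps = 124 + 36 = 160; x' = 232 − 1·124 = 108.
The subsidy expands output by 108 − 84 = 24 past the efficient level; on those units the gap between marginal cost and willingness to pay runs from 0 up to 36.
DWL = ½ × 36 × 24 = 432.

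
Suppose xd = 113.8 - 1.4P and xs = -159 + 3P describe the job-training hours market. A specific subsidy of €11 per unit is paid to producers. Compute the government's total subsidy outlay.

Government cost = €412.5

Pre-subsidy: 113.8 - 1.4P = -159 + 3P gives P* = 62, x* = 27.
With the subsidy, sellers receive Ps = Pb + 11 for each unit, where Pb is the price buyers pay.
Supply in terms of Pb becomes xs = -159 + 3(Pb + 11) = -126 + 3Pb. Setting this equal to demand: 113.8 - 1.4Pb = -126 + 3Pb, so Pb = 54.5.
Sellers receive Ps = 54.5 + 11 = 65.5; x' = 113.8 − 1.4·54.5 = 37.5.
Government outlay = subsidy × quantity = 11 × 37.5 = 412.5.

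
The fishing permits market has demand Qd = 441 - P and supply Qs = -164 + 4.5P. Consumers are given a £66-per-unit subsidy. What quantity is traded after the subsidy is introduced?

Pre-subsidy: 441 - P = -164 + 4.5P gives P* = 110, Q* = 331.
With the rebate, buyers effectively pay Pb = Ps − 66, where Ps is the price sellers receive.
Demand in terms of Ps becomes Qd = 441 − 1(Ps − 66) = 507 - Ps. Setting this equal to supply: 507 - Ps = -164 + 4.5Ps, so Ps = 122.
Buyers pay Pb = 122 − 66 = 56; Q' = -164 + 4.5·122 = 385.

Q' = 385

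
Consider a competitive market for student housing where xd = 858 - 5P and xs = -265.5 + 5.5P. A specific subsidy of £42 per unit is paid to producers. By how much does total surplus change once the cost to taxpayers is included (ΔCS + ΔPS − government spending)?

Net change in total surplus = -£2310

Pre-subsidy: 858 - 5P = -265.5 + 5.5P gives P* = 107, x* = 323.
With the subsidy, sellers receive Ps = Pb + 42 for each unit, where Pb is the price buyers pay.
Supply in terms of Pb becomes xs = -265.5 + 5.5(Pb + 42) = -34.5 + 5.5Pb. Setting this equal to demand: 858 - 5Pb = -34.5 + 5.5Pb, so Pb = 85.
Sellers receive Ps = 85 + 42 = 127; x' = 858 − 5·85 = 433.
ΔCS = ½(323 + 433)(107 − 85) = 8316; ΔPS = ½(323 + 433)(127 − 107) = 7560.
Government spending = 42 × 433 = 18186.
Net change = 8316 + 7560 − 18186 = -2310. The loss equals the DWL triangle ½·42·110.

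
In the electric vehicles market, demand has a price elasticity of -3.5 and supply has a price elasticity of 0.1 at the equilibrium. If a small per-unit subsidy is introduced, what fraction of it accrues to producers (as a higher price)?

Producer share = 35/36

For a small subsidy around the equilibrium, the benefit split depends on the relative slopes, which at a point are proportional to the elasticities.
Buyer share = εs/(εs + |εd|) = 0.1/(0.1 + 3.5) = 1/36; seller share = |εd|/(εs + |εd|) = 35/36.
So producers capture 35/36 of the subsidy.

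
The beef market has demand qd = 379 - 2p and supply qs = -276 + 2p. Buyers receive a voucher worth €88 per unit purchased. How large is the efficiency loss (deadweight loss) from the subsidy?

Pre-subsidy: 379 - 2p = -276 + 2p gives p* = 163.75, q* = 51.5.
With the rebate, buyers effectively pay pb = ps − 88, where ps is the price sellers receive.
Demand in terms of ps becomes qd = 379 − 2(ps − 88) = 555 - 2ps. Setting this equal to supply: 555 - 2ps = -276 + 2ps, so ps = 207.75.
Buyers pay pb = 207.75 − 88 = 119.75; q' = -276 + 2·207.75 = 139.5.
The subsidy expands output by 139.5 − 51.5 = 88 past the efficient level; on those units the gap between marginal cost and willingness to pay runs from 0 up to 88.
DWL = ½ × 88 × 88 = 3872.

Deadweight loss = €3872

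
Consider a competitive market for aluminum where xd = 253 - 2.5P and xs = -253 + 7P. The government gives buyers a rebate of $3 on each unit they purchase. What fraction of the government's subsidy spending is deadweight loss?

Pre-subsidy: 253 - 2.5P = -253 + 7P gives P* = 1012/19, x* = 2277/19.
With the rebate, buyers effectively pay Pb = Ps − 3, where Ps is the price sellers receive.
Demand in terms of Ps becomes xd = 253 − 2.5(Ps − 3) = 260.5 - 2.5Ps. Setting this equal to supply: 260.5 - 2.5Ps = -253 + 7Ps, so Ps = 1027/19.
Buyers pay Pb = 1027/19 − 3 = 970/19; x' = -253 + 7·(1027/19) = 2382/19.
ΔCS = ½(2277/19 + 2382/19)(1012/19 − 970/19) = 97839/361; ΔPS = ½(2277/19 + 2382/19)(1027/19 − 1012/19) = 69885/722.
Government spending = 3 × 2382/19 = 7146/19.
DWL = ½ × 3 × (2382/19 − 2277/19) = 315/38; fraction = (315/38) / (7146/19) = 35/1588.

DWL / government spending = 35/1588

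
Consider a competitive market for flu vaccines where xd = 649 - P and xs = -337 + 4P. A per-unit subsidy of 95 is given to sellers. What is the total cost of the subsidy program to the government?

Pre-subsidy: 649 - P = -337 + 4P gives P* = 197.2, x* = 451.8.
With the subsidy, sellers receive Ps = Pb + 95 for each unit, where Pb is the price buyers pay.
Supply in terms of Pb becomes xs = -337 + 4(Pb + 95) = 43 + 4Pb. Setting this equal to demand: 649 - Pb = 43 + 4Pb, so Pb = 121.2.
Sellers receive Ps = 121.2 + 95 = 216.2; x' = 649 − 1·121.2 = 527.8.
Government outlay = subsidy × quantity = 95 × 527.8 = 50141.

Government cost = 50141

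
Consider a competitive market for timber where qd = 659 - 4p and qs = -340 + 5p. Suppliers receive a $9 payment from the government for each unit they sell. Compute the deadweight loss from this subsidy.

Pre-subsidy: 659 - 4p = -340 + 5p gives p* = 111, q* = 215.
With the subsidy, sellers receive ps = pb + 9 for each unit, where pb is the price buyers pay.
Supply in terms of pb becomes qs = -340 + 5(pb + 9) = -295 + 5pb. Setting this equal to demand: 659 - 4pb = -295 + 5pb, so pb = 106.
Sellers receive ps = 106 + 9 = 115; q' = 659 − 4·106 = 235.
The subsidy expands output by 235 − 215 = 20 past the efficient level; on those units the gap between marginal cost and willingness to pay runs from 0 up to 9.
DWL = ½ × 9 × 20 = 90.

Deadweight loss = $90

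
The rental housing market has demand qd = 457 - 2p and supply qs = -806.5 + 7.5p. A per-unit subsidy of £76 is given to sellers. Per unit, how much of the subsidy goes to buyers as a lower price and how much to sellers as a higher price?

Pre-subsidy: 457 - 2p = -806.5 + 7.5p gives p* = 133, q* = 191.
With the subsidy, sellers receive ps = pb + 76 for each unit, where pb is the price buyers pay.
Supply in terms of pb becomes qs = -806.5 + 7.5(pb + 76) = -236.5 + 7.5pb. Setting this equal to demand: 457 - 2pb = -236.5 + 7.5pb, so pb = 73.
Sellers receive ps = 73 + 76 = 149; q' = 457 − 2·73 = 311.
Buyers' price falls by p* − pb = 133 − 73 = 60; sellers' price rises by ps − p* = 149 − 133 = 16.

Buyers gain £60 per unit; sellers gain £16 per unit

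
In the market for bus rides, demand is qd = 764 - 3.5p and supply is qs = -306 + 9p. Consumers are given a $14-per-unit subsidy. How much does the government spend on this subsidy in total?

Government cost = $6995.52

Pre-subsidy: 764 - 3.5p = -306 + 9p gives p* = 85.6, q* = 464.4.
With the rebate, buyers effectively pay pb = ps − 14, where ps is the price sellers receive.
Demand in terms of ps becomes qd = 764 − 3.5(ps − 14) = 813 - 3.5ps. Setting this equal to supply: 813 - 3.5ps = -306 + 9ps, so ps = 89.52.
Buyers pay pb = 89.52 − 14 = 75.52; q' = -306 + 9·89.52 = 499.68.
Government outlay = subsidy × quantity = 14 × 499.68 = 6995.52.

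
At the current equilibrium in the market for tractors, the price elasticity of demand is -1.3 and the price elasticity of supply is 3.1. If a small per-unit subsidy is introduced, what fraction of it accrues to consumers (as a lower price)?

Consumer share = 31/44

For a small subsidy around the equilibrium, the benefit split depends on the relative slopes, which at a point are proportional to the elasticities.
Buyer share = εs/(εs + |εd|) = 3.1/(3.1 + 1.3) = 31/44; seller share = |εd|/(εs + |εd|) = 13/44.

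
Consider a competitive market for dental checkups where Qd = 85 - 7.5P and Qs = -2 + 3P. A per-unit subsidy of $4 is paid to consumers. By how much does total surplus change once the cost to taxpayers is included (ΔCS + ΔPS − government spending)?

Net change in total surplus = -120/7

Pre-subsidy: 85 - 7.5P = -2 + 3P gives P* = 58/7, Q* = 160/7.
With the rebate, buyers effectively pay Pb = Ps − 4, where Ps is the price sellers receive.
Demand in terms of Ps becomes Qd = 85 − 7.5(Ps − 4) = 115 - 7.5Ps. Setting this equal to supply: 115 - 7.5Ps = -2 + 3Ps, so Ps = 78/7.
Buyers pay Pb = 78/7 − 4 = 50/7; Q' = -2 + 3·(78/7) = 220/7.
ΔCS = ½(160/7 + 220/7)(58/7 − 50/7) = 1520/49; ΔPS = ½(160/7 + 220/7)(78/7 − 58/7) = 3800/49.
Government spending = 4 × 220/7 = 880/7.
Net change = 1520/49 + 3800/49 − 880/7 = -120/7. The loss equals the DWL triangle ½·4·60/7.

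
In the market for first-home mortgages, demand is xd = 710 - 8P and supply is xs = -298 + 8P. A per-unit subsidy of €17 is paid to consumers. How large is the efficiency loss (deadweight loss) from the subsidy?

Deadweight loss = €578

Pre-subsidy: 710 - 8P = -298 + 8P gives P* = 63, x* = 206.
With the rebate, buyers effectively pay Pb = Ps − 17, where Ps is the price sellers receive.
Demand in terms of Ps becomes xd = 710 − 8(Ps − 17) = 846 - 8Ps. Setting this equal to supply: 846 - 8Ps = -298 + 8Ps, so Ps = 71.5.
Buyers pay Pb = 71.5 − 17 = 54.5; x' = -298 + 8·71.5 = 274.
The subsidy expands output by 274 − 206 = 68 past the efficient level; on those units the gap between marginal cost and willingness to pay runs from 0 up to 17.
DWL = ½ × 17 × 68 = 578.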